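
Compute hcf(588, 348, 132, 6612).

588 = 2² · 3 · 7²; 348 = 2² · 3 · 29; 132 = 2² · 3 · 11; 6612 = 2² · 3 · 19 · 29
gcd takes min exponent of each prime: 2² · 3 = 12

12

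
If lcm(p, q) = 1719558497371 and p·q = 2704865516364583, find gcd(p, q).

From gcd × lcm = pq: gcd = 2704865516364583 / 1719558497371 = 1573.

1573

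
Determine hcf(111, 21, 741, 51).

gcd(111, 21): 111 = 5·21 + 6; 21 = 3·6 + 3; 6 = 2·3 + 0 → 3
gcd(3, 741): 741 = 247·3 + 0 → 3
gcd(3, 51): 51 = 17·3 + 0 → 3

3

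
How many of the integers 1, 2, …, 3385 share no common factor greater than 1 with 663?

Prime factors of 663: 3, 13, 17. Count integers ≤ 3385 divisible by none of them.
By inclusion–exclusion: 3385 − ⌊3385/3⌋ − ⌊3385/13⌋ − ⌊3385/17⌋ + ⌊3385/39⌋ + ⌊3385/51⌋ + ⌊3385/221⌋ − ⌊3385/663⌋ = 1960.

1960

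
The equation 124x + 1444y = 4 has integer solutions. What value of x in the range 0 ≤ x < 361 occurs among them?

198

Reduce mod 1444: 124x ≡ 4 (mod 1444). With g = gcd(124, 1444) = 4 dividing 4, divide through: 31x ≡ 1 (mod 361).
Since gcd(31, 361) = 1, x ≡ 1·(31)⁻¹ ≡ 198 (mod 361). Smallest non-negative: 198.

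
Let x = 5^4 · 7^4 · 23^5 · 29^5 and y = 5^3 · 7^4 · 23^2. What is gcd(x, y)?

min exponent per shared prime: 5^3 · 7^4 · 23^2 = 158766125

158766125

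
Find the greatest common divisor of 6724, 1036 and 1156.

6724 = 2² · 41²; 1036 = 2² · 7 · 37; 1156 = 2² · 17²
gcd takes min exponent of each prime: 2² = 4

4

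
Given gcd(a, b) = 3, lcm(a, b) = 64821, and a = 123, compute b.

a·b = gcd·lcm = 3·64821 = 194463, so b = 194463/123 = 1581.

1581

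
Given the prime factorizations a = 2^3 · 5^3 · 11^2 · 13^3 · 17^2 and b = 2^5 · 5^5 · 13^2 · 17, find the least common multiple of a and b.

7682689300000

max exponent per prime: 2^5 · 5^5 · 11^2 · 13^3 · 17^2 = 7682689300000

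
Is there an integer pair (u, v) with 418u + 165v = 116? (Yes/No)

By Bézout, 418u + 165v = 116 has integer solutions iff gcd(418, 165) | 116.
Euclid: 418 = 2·165 + 88; 165 = 1·88 + 77; 88 = 1·77 + 11; 77 = 7·11 + 0. gcd = 11; 116 mod 11 = 6. No.

No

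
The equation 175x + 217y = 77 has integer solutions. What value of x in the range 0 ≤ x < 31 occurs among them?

24

gcd(175, 217) = 7 (Euclid: 217 = 1·175 + 42; 175 = 4·42 + 7; 42 = 6·7 + 0), and 7 | 77.
Extended Euclid: 175·(5) + 217·(-4) = 7. Scale by 11: x₀ = 55.
General solution x = x₀ + 31t; reducing mod 31 gives x = 24 (and y = -19).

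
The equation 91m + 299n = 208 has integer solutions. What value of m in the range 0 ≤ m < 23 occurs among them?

22

Reduce mod 299: 91m ≡ 208 (mod 299). With g = gcd(91, 299) = 13 dividing 208, divide through: 7m ≡ 16 (mod 23).
Since gcd(7, 23) = 1, m ≡ 16·(7)⁻¹ ≡ 22 (mod 23). Smallest non-negative: 22.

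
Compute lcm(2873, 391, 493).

1916291

2873 = 13² · 17; 391 = 17 · 23; 493 = 17 · 29
lcm takes max exponent of each prime: 13² · 17 · 23 · 29 = 1916291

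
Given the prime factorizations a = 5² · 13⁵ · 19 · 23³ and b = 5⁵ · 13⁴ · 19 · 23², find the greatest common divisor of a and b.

min exponent per shared prime: 5² · 13⁴ · 19 · 23² = 7176665275

7176665275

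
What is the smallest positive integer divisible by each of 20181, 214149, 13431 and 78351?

1851000216442377

lcm(20181, 214149) = 20181·214149/gcd = 4321740969/3 = 1440580323
lcm(1440580323, 13431) = 1440580323·13431/gcd = 19348434318213/3 = 6449478106071
lcm(6449478106071, 78351) = 6449478106071·78351/gcd = 505323059088768921/273 = 1851000216442377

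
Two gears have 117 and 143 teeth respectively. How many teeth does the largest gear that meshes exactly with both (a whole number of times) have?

117 = 3² · 13
143 = 11 · 13
Common: 13 = 13

13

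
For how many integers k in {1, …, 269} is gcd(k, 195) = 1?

195 = 3·5·13. Inclusion–exclusion on these primes:
269 − ⌊269/3⌋ − ⌊269/5⌋ − ⌊269/13⌋ + ⌊269/15⌋ + ⌊269/39⌋ + ⌊269/65⌋ − ⌊269/195⌋ = 133

133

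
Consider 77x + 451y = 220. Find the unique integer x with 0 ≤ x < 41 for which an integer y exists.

38

Reduce mod 451: 77x ≡ 220 (mod 451). With g = gcd(77, 451) = 11 dividing 220, divide through: 7x ≡ 20 (mod 41).
Since gcd(7, 41) = 1, x ≡ 20·(7)⁻¹ ≡ 38 (mod 41). Smallest non-negative: 38.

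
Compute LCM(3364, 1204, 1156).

lcm(3364, 1204) = 3364·1204/gcd = 4050256/4 = 1012564
lcm(1012564, 1156) = 1012564·1156/gcd = 1170523984/4 = 292630996

292630996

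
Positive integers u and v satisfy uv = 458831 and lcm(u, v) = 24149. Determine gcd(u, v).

19

gcd·lcm = product, so gcd = 458831/24149 = 19.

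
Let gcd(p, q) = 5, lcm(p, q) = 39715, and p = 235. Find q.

845

Using pq = gcd(p,q)·lcm(p,q) = 5·39715 = 198575, we get q = 198575/235 = 845.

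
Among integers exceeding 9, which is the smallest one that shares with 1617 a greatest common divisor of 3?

12

1617 = 3·539. Any t with gcd(t, 1617) = 3 is a multiple of 3, say 3s, with s coprime to 539.
Need s > 9/3, so s ≥ 4. First s ≥ 4 with gcd(s, 539) = 1 is s = 4. Thus t = 3·4 = 12.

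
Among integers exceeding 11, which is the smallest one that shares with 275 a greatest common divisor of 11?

gcd(t, 275) = 11 forces 11 | t; write t = 11s. Then gcd(11s, 11·25) = 11·gcd(s, 25), so need gcd(s, 25) = 1.
11s > 11 gives s ≥ 2. The least s ≥ 2 coprime to 25 is 2, so t = 11·2 = 22.

22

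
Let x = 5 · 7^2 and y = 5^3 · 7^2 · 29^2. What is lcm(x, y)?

max exponent per prime: 5^3 · 7^2 · 29^2 = 5151125

5151125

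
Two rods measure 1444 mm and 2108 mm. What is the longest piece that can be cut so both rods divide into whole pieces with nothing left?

Euclid: 2108 = 1·1444 + 664; 1444 = 2·664 + 116; 664 = 5·116 + 84; 116 = 1·84 + 32; 84 = 2·32 + 20; 32 = 1·20 + 12; 20 = 1·12 + 8; 12 = 1·8 + 4; 8 = 2·4 + 0. Last nonzero remainder: 4.

4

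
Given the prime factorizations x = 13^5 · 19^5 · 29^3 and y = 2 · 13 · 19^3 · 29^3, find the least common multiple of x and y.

44844455548169446

max exponent per prime: 2 · 13^5 · 19^5 · 29^3 = 44844455548169446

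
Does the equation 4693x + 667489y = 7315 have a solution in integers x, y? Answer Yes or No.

By Bézout, 4693x + 667489y = 7315 has integer solutions iff gcd(4693, 667489) | 7315.
Euclid: 667489 = 142·4693 + 1083; 4693 = 4·1083 + 361; 1083 = 3·361 + 0. gcd = 361; 7315 mod 361 = 95. No.

No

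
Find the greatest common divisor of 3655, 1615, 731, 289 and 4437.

17

gcd(3655, 1615): 3655 = 2·1615 + 425; 1615 = 3·425 + 340; 425 = 1·340 + 85; 340 = 4·85 + 0 → 85
gcd(85, 731): 731 = 8·85 + 51; 85 = 1·51 + 34; 51 = 1·34 + 17; 34 = 2·17 + 0 → 17
gcd(17, 289): 289 = 17·17 + 0 → 17
gcd(17, 4437): 4437 = 261·17 + 0 → 17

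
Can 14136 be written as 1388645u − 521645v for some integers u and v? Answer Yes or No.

By Bézout, 1388645u − 521645v = 14136 has integer solutions iff gcd(1388645, 521645) | 14136.
Euclid: 1388645 = 2·521645 + 345355; 521645 = 1·345355 + 176290; 345355 = 1·176290 + 169065; 176290 = 1·169065 + 7225; 169065 = 23·7225 + 2890; 7225 = 2·2890 + 1445; 2890 = 2·1445 + 0. gcd = 1445; 14136 mod 1445 = 1131. No.

No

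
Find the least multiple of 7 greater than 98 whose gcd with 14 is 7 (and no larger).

Multiples of 7 above 98: 7·15, 7·16, … . Need the cofactor coprime to 14/7 = 2.
Checking s = 15, 16, … the first with gcd(s, 2) = 1 is s = 15, giving 105.

105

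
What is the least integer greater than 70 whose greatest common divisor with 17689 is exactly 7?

77

Multiples of 7 above 70: 7·11, 7·12, … . Need the cofactor coprime to 17689/7 = 2527.
Checking s = 11, 12, … the first with gcd(s, 2527) = 1 is s = 11, giving 77.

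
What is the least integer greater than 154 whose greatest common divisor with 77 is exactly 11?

77 = 11·7. Any a with gcd(a, 77) = 11 is a multiple of 11, say 11s, with s coprime to 7.
Need s > 154/11, so s ≥ 15. First s ≥ 15 with gcd(s, 7) = 1 is s = 15. Thus a = 11·15 = 165.

165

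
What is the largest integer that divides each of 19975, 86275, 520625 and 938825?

425

19975 = 5² · 17 · 47; 86275 = 5² · 7 · 17 · 29; 520625 = 5⁴ · 7² · 17; 938825 = 5² · 17 · 47²
gcd takes min exponent of each prime: 5² · 17 = 425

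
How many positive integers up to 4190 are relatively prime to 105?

1916

Prime factors of 105: 3, 5, 7. Count integers ≤ 4190 divisible by none of them.
By inclusion–exclusion: 4190 − ⌊4190/3⌋ − ⌊4190/5⌋ − ⌊4190/7⌋ + ⌊4190/15⌋ + ⌊4190/21⌋ + ⌊4190/35⌋ − ⌊4190/105⌋ = 1916.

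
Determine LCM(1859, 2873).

31603

1859 = 11 · 13²; 2873 = 13² · 17
max exponents: 11 · 13² · 17 = 31603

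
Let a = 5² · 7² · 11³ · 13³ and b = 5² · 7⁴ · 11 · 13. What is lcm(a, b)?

175525525175

max exponent per prime: 5² · 7⁴ · 11³ · 13³ = 175525525175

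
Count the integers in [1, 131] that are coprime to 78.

41

78 = 2·3·13. Inclusion–exclusion on these primes:
131 − ⌊131/2⌋ − ⌊131/3⌋ − ⌊131/13⌋ + ⌊131/6⌋ + ⌊131/26⌋ + ⌊131/39⌋ − ⌊131/78⌋ = 41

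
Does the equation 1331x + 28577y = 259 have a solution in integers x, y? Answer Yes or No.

By Bézout, 1331x + 28577y = 259 has integer solutions iff gcd(1331, 28577) | 259.
Euclid: 28577 = 21·1331 + 626; 1331 = 2·626 + 79; 626 = 7·79 + 73; 79 = 1·73 + 6; 73 = 12·6 + 1; 6 = 6·1 + 0. gcd = 1; 259 mod 1 = 0. Yes.

Yes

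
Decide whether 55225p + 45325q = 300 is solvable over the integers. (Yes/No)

gcd(55225, 45325): 55225 = 1·45325 + 9900; 45325 = 4·9900 + 5725; 9900 = 1·5725 + 4175; 5725 = 1·4175 + 1550; 4175 = 2·1550 + 1075; 1550 = 1·1075 + 475; 1075 = 2·475 + 125; 475 = 3·125 + 100; 125 = 1·100 + 25; 100 = 4·25 + 0 → 25
25 divides 300, so a solution exists.

Yes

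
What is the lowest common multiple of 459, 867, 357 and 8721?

1037799

459 = 3³ · 17; 867 = 3 · 17²; 357 = 3 · 7 · 17; 8721 = 3³ · 17 · 19
lcm takes max exponent of each prime: 3³ · 7 · 17² · 19 = 1037799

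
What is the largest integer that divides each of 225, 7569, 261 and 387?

9

225 = 3² · 5²; 7569 = 3² · 29²; 261 = 3² · 29; 387 = 3² · 43
gcd takes min exponent of each prime: 3² = 9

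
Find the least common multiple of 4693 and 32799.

gcd first: 32799 = 6·4693 + 4641; 4693 = 1·4641 + 52; 4641 = 89·52 + 13; 52 = 4·13 + 0 → gcd = 13
lcm = 4693·32799/gcd = 153925707/13 = 11840439

11840439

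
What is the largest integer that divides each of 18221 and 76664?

18221 = 7 · 19 · 137
76664 = 2³ · 7 · 37²
Common: 7 = 7

7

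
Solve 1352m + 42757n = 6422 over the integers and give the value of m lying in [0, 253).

68

Reduce mod 42757: 1352m ≡ 6422 (mod 42757). With g = gcd(1352, 42757) = 169 dividing 6422, divide through: 8m ≡ 38 (mod 253).
Since gcd(8, 253) = 1, m ≡ 38·(8)⁻¹ ≡ 68 (mod 253). Smallest non-negative: 68.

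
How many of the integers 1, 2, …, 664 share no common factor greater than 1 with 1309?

1309 = 7·11·17. Inclusion–exclusion on these primes:
664 − ⌊664/7⌋ − ⌊664/11⌋ − ⌊664/17⌋ + ⌊664/77⌋ + ⌊664/119⌋ + ⌊664/187⌋ − ⌊664/1309⌋ = 487

487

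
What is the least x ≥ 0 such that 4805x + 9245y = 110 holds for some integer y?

Euclid: 9245 = 1·4805 + 4440; 4805 = 1·4440 + 365; 4440 = 12·365 + 60; 365 = 6·60 + 5; 60 = 12·5 + 0 → gcd = 5; 110 = 5·22.
Back-substitution yields 4805·(152) + 9245·(-79) = 5, so one solution is x = 152·22 = 3344, y = -79·22 = -1738.
Solutions in x differ by 9245/5 = 1849; the one in [0, 1849) is 3344 mod 1849 = 1495.

1495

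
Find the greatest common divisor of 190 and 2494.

2

190 = 2 · 5 · 19
2494 = 2 · 29 · 43
Common: 2 = 2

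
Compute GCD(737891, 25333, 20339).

11

gcd(737891, 25333): 737891 = 29·25333 + 3234; 25333 = 7·3234 + 2695; 3234 = 1·2695 + 539; 2695 = 5·539 + 0 → 539
gcd(539, 20339): 20339 = 37·539 + 396; 539 = 1·396 + 143; 396 = 2·143 + 110; 143 = 1·110 + 33; 110 = 3·33 + 11; 33 = 3·11 + 0 → 11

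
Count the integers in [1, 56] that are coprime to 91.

Prime factors of 91: 7, 13. Count integers ≤ 56 divisible by none of them.
By inclusion–exclusion: 56 − ⌊56/7⌋ − ⌊56/13⌋ + ⌊56/91⌋ = 44.

44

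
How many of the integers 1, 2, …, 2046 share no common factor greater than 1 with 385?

1275

Prime factors of 385: 5, 7, 11. Count integers ≤ 2046 divisible by none of them.
By inclusion–exclusion: 2046 − ⌊2046/5⌋ − ⌊2046/7⌋ − ⌊2046/11⌋ + ⌊2046/35⌋ + ⌊2046/55⌋ + ⌊2046/77⌋ − ⌊2046/385⌋ = 1275.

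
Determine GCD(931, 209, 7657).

931 = 7² · 19; 209 = 11 · 19; 7657 = 13 · 19 · 31
gcd takes min exponent of each prime: 19 = 19

19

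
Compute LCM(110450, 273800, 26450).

319952001800

110450 = 2 · 5² · 47²; 273800 = 2³ · 5² · 37²; 26450 = 2 · 5² · 23²
lcm takes max exponent of each prime: 2³ · 5² · 23² · 37² · 47² = 319952001800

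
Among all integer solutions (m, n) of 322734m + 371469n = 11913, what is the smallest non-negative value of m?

15

Reduce mod 371469: 322734m ≡ 11913 (mod 371469). With g = gcd(322734, 371469) = 1083 dividing 11913, divide through: 298m ≡ 11 (mod 343).
Since gcd(298, 343) = 1, m ≡ 11·(298)⁻¹ ≡ 15 (mod 343). Smallest non-negative: 15.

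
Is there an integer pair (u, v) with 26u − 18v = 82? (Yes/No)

By Bézout, 26u − 18v = 82 has integer solutions iff gcd(26, 18) | 82.
Euclid: 26 = 1·18 + 8; 18 = 2·8 + 2; 8 = 4·2 + 0. gcd = 2; 82 mod 2 = 0. Yes.

Yes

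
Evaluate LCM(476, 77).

gcd first: 476 = 6·77 + 14; 77 = 5·14 + 7; 14 = 2·7 + 0 → gcd = 7
lcm = 476·77/gcd = 36652/7 = 5236

5236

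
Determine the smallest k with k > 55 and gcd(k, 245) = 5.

60

245 = 5·49. Any k with gcd(k, 245) = 5 is a multiple of 5, say 5s, with s coprime to 49.
Need s > 55/5, so s ≥ 12. First s ≥ 12 with gcd(s, 49) = 1 is s = 12. Thus k = 5·12 = 60.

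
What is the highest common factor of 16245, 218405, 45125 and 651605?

gcd(16245, 218405): 218405 = 13·16245 + 7220; 16245 = 2·7220 + 1805; 7220 = 4·1805 + 0 → 1805
gcd(1805, 45125): 45125 = 25·1805 + 0 → 1805
gcd(1805, 651605): 651605 = 361·1805 + 0 → 1805

1805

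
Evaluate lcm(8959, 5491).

8959 = 17² · 31; 5491 = 17² · 19
max exponents: 17² · 19 · 31 = 170221

170221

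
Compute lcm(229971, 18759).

229971 = 3 · 7 · 47 · 233; 18759 = 3 · 13² · 37
max exponents: 3 · 7 · 13² · 37 · 47 · 233 = 1438008663

1438008663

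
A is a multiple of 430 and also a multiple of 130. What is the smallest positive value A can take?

gcd first: 430 = 3·130 + 40; 130 = 3·40 + 10; 40 = 4·10 + 0 → gcd = 10
lcm = 430·130/gcd = 55900/10 = 5590

5590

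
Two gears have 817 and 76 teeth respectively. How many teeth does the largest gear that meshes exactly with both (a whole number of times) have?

19

817 = 19 · 43
76 = 2² · 19
Common: 19 = 19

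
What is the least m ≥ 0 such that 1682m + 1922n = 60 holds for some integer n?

Euclid: 1922 = 1·1682 + 240; 1682 = 7·240 + 2; 240 = 120·2 + 0 → gcd = 2; 60 = 2·30.
Back-substitution yields 1682·(8) + 1922·(-7) = 2, so one solution is m = 8·30 = 240, n = -7·30 = -210.
Solutions in m differ by 1922/2 = 961; the one in [0, 961) is 240 mod 961 = 240.

240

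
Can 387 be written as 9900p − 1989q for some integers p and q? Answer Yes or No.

Yes

By Bézout, 9900p − 1989q = 387 has integer solutions iff gcd(9900, 1989) | 387.
Euclid: 9900 = 4·1989 + 1944; 1989 = 1·1944 + 45; 1944 = 43·45 + 9; 45 = 5·9 + 0. gcd = 9; 387 mod 9 = 0. Yes.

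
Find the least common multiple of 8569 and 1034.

8569 = 11 · 19 · 41; 1034 = 2 · 11 · 47
max exponents: 2 · 11 · 19 · 41 · 47 = 805486

805486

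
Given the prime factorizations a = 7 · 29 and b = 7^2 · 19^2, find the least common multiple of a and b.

512981

max exponent per prime: 7^2 · 19^2 · 29 = 512981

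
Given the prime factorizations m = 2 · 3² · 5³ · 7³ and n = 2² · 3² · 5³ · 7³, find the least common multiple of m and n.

1543500

max exponent per prime: 2² · 3² · 5³ · 7³ = 1543500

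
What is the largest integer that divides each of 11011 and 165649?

121

Euclid: 165649 = 15·11011 + 484; 11011 = 22·484 + 363; 484 = 1·363 + 121; 363 = 3·121 + 0. Last nonzero remainder: 121.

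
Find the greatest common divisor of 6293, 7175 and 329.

gcd(6293, 7175): 7175 = 1·6293 + 882; 6293 = 7·882 + 119; 882 = 7·119 + 49; 119 = 2·49 + 21; 49 = 2·21 + 7; 21 = 3·7 + 0 → 7
gcd(7, 329): 329 = 47·7 + 0 → 7

7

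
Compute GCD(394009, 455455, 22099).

gcd(394009, 455455): 455455 = 1·394009 + 61446; 394009 = 6·61446 + 25333; 61446 = 2·25333 + 10780; 25333 = 2·10780 + 3773; 10780 = 2·3773 + 3234; 3773 = 1·3234 + 539; 3234 = 6·539 + 0 → 539
gcd(539, 22099): 22099 = 41·539 + 0 → 539

539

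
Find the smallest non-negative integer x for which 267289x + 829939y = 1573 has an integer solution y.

4878

Reduce mod 829939: 267289x ≡ 1573 (mod 829939). With g = gcd(267289, 829939) = 121 dividing 1573, divide through: 2209x ≡ 13 (mod 6859).
Since gcd(2209, 6859) = 1, x ≡ 13·(2209)⁻¹ ≡ 4878 (mod 6859). Smallest non-negative: 4878.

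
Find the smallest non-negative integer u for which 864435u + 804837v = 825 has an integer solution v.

10628

Euclid: 864435 = 1·804837 + 59598; 804837 = 13·59598 + 30063; 59598 = 1·30063 + 29535; 30063 = 1·29535 + 528; 29535 = 55·528 + 495; 528 = 1·495 + 33; 495 = 15·33 + 0 → gcd = 33; 825 = 33·25.
Back-substitution yields 864435·(-1526) + 804837·(1639) = 33, so one solution is u = -1526·25 = -38150, v = 1639·25 = 40975.
Solutions in u differ by 804837/33 = 24389; the one in [0, 24389) is -38150 mod 24389 = 10628.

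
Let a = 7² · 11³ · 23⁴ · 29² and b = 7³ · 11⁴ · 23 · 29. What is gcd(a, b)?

min exponent per shared prime: 7² · 11³ · 23 · 29 = 43501073

43501073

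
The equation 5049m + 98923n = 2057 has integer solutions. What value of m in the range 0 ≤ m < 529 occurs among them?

Euclid: 98923 = 19·5049 + 2992; 5049 = 1·2992 + 2057; 2992 = 1·2057 + 935; 2057 = 2·935 + 187; 935 = 5·187 + 0 → gcd = 187; 2057 = 187·11.
Back-substitution yields 5049·(98) + 98923·(-5) = 187, so one solution is m = 98·11 = 1078, n = -5·11 = -55.
Solutions in m differ by 98923/187 = 529; the one in [0, 529) is 1078 mod 529 = 20.

20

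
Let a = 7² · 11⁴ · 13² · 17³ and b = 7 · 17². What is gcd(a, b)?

min exponent per shared prime: 7 · 17² = 2023

2023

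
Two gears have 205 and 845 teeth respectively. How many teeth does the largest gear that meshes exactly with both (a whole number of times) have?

5

Euclid: 845 = 4·205 + 25; 205 = 8·25 + 5; 25 = 5·5 + 0. Last nonzero remainder: 5.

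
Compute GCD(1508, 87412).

52

Euclid: 87412 = 57·1508 + 1456; 1508 = 1·1456 + 52; 1456 = 28·52 + 0. Last nonzero remainder: 52.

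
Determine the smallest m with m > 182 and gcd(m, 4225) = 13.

208

gcd(m, 4225) = 13 forces 13 | m; write m = 13s. Then gcd(13s, 13·325) = 13·gcd(s, 325), so need gcd(s, 325) = 1.
13s > 182 gives s ≥ 15. The least s ≥ 15 coprime to 325 is 16, so m = 13·16 = 208.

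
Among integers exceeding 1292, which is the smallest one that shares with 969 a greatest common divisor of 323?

1615

969 = 323·3. Any a with gcd(a, 969) = 323 is a multiple of 323, say 323s, with s coprime to 3.
Need s > 1292/323, so s ≥ 5. First s ≥ 5 with gcd(s, 3) = 1 is s = 5. Thus a = 323·5 = 1615.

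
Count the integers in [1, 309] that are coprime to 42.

88

Prime factors of 42: 2, 3, 7. Count integers ≤ 309 divisible by none of them.
By inclusion–exclusion: 309 − ⌊309/2⌋ − ⌊309/3⌋ − ⌊309/7⌋ + ⌊309/6⌋ + ⌊309/14⌋ + ⌊309/21⌋ − ⌊309/42⌋ = 88.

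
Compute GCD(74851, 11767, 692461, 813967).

7

gcd(74851, 11767): 74851 = 6·11767 + 4249; 11767 = 2·4249 + 3269; 4249 = 1·3269 + 980; 3269 = 3·980 + 329; 980 = 2·329 + 322; 329 = 1·322 + 7; 322 = 46·7 + 0 → 7
gcd(7, 692461): 692461 = 98923·7 + 0 → 7
gcd(7, 813967): 813967 = 116281·7 + 0 → 7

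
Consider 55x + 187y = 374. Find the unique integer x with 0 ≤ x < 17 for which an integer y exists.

0

Euclid: 187 = 3·55 + 22; 55 = 2·22 + 11; 22 = 2·11 + 0 → gcd = 11; 374 = 11·34.
Back-substitution yields 55·(7) + 187·(-2) = 11, so one solution is x = 7·34 = 238, y = -2·34 = -68.
Solutions in x differ by 187/11 = 17; the one in [0, 17) is 238 mod 17 = 0.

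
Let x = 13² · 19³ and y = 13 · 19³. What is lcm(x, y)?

1159171

max exponent per prime: 13² · 19³ = 1159171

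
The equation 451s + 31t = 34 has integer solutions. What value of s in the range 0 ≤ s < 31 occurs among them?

2

gcd(451, 31) = 1 (Euclid: 451 = 14·31 + 17; 31 = 1·17 + 14; 17 = 1·14 + 3; 14 = 4·3 + 2; 3 = 1·2 + 1; 2 = 2·1 + 0), and 1 | 34.
Extended Euclid: 451·(11) + 31·(-160) = 1. Scale by 34: s₀ = 374.
General solution s = s₀ + 31k; reducing mod 31 gives s = 2 (and t = -28).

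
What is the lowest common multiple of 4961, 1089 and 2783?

1026927

4961 = 11² · 41; 1089 = 3² · 11²; 2783 = 11² · 23
lcm takes max exponent of each prime: 3² · 11² · 23 · 41 = 1026927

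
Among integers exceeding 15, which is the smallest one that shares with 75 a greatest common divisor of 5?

75 = 5·15. Any m with gcd(m, 75) = 5 is a multiple of 5, say 5s, with s coprime to 15.
Need s > 15/5, so s ≥ 4. First s ≥ 4 with gcd(s, 15) = 1 is s = 4. Thus m = 5·4 = 20.

20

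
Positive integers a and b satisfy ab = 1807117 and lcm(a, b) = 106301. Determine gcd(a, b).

gcd·lcm = product, so gcd = 1807117/106301 = 17.

17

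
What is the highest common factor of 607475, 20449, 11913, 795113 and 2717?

607475 = 5² · 11 · 47²; 20449 = 11² · 13²; 11913 = 3 · 11 · 19²; 795113 = 11 · 41² · 43; 2717 = 11 · 13 · 19
gcd takes min exponent of each prime: 11 = 11

11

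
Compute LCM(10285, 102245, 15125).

43454125

lcm(10285, 102245) = 10285·102245/gcd = 1051589825/605 = 1738165
lcm(1738165, 15125) = 1738165·15125/gcd = 26289745625/605 = 43454125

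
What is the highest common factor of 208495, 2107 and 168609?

gcd(208495, 2107): 208495 = 98·2107 + 2009; 2107 = 1·2009 + 98; 2009 = 20·98 + 49; 98 = 2·49 + 0 → 49
gcd(49, 168609): 168609 = 3441·49 + 0 → 49

49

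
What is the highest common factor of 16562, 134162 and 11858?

16562 = 2 · 7² · 13²; 134162 = 2 · 7² · 37²; 11858 = 2 · 7² · 11²
gcd takes min exponent of each prime: 2 · 7² = 98

98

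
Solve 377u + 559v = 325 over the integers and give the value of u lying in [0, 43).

Euclid: 559 = 1·377 + 182; 377 = 2·182 + 13; 182 = 14·13 + 0 → gcd = 13; 325 = 13·25.
Back-substitution yields 377·(3) + 559·(-2) = 13, so one solution is u = 3·25 = 75, v = -2·25 = -50.
Solutions in u differ by 559/13 = 43; the one in [0, 43) is 75 mod 43 = 32.

32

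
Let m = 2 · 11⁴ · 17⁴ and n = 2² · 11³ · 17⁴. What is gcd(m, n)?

min exponent per shared prime: 2 · 11³ · 17⁴ = 222332902

222332902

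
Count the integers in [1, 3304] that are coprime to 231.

Prime factors of 231: 3, 7, 11. Count integers ≤ 3304 divisible by none of them.
By inclusion–exclusion: 3304 − ⌊3304/3⌋ − ⌊3304/7⌋ − ⌊3304/11⌋ + ⌊3304/21⌋ + ⌊3304/33⌋ + ⌊3304/77⌋ − ⌊3304/231⌋ = 1716.

1716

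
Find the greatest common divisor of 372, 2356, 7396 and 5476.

4

372 = 2² · 3 · 31; 2356 = 2² · 19 · 31; 7396 = 2² · 43²; 5476 = 2² · 37²
gcd takes min exponent of each prime: 2² = 4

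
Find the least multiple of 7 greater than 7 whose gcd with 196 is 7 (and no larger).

21

gcd(a, 196) = 7 forces 7 | a; write a = 7s. Then gcd(7s, 7·28) = 7·gcd(s, 28), so need gcd(s, 28) = 1.
7s > 7 gives s ≥ 2. The least s ≥ 2 coprime to 28 is 3, so a = 7·3 = 21.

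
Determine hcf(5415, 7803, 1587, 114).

3

5415 = 3 · 5 · 19²; 7803 = 3³ · 17²; 1587 = 3 · 23²; 114 = 2 · 3 · 19
gcd takes min exponent of each prime: 3 = 3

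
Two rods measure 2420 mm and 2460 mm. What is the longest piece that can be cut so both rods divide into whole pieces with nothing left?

20

2420 = 2² · 5 · 11²
2460 = 2² · 3 · 5 · 41
Common: 2² · 5 = 20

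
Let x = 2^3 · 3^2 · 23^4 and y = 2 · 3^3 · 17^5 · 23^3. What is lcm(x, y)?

max exponent per prime: 2^3 · 3^3 · 17^5 · 23^4 = 85824187791192

85824187791192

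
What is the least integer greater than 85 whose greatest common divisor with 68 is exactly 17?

Multiples of 17 above 85: 17·6, 17·7, … . Need the cofactor coprime to 68/17 = 4.
Checking s = 6, 7, … the first with gcd(s, 4) = 1 is s = 7, giving 119.

119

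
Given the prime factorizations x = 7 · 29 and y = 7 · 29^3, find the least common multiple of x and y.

170723

max exponent per prime: 7 · 29^3 = 170723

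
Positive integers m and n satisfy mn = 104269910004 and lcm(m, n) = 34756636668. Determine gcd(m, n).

3

From gcd × lcm = mn: gcd = 104269910004 / 34756636668 = 3.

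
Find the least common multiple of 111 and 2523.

gcd first: 2523 = 22·111 + 81; 111 = 1·81 + 30; 81 = 2·30 + 21; 30 = 1·21 + 9; 21 = 2·9 + 3; 9 = 3·3 + 0 → gcd = 3
lcm = 111·2523/gcd = 280053/3 = 93351

93351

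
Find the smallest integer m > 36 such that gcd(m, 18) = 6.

18 = 6·3. Any m with gcd(m, 18) = 6 is a multiple of 6, say 6s, with s coprime to 3.
Need s > 36/6, so s ≥ 7. First s ≥ 7 with gcd(s, 3) = 1 is s = 7. Thus m = 6·7 = 42.

42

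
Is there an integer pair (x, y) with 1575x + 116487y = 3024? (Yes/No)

gcd(1575, 116487): 116487 = 73·1575 + 1512; 1575 = 1·1512 + 63; 1512 = 24·63 + 0 → 63
63 divides 3024, so a solution exists.

Yes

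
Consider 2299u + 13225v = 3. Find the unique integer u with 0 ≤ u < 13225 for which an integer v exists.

6322

gcd(2299, 13225) = 1 (Euclid: 13225 = 5·2299 + 1730; 2299 = 1·1730 + 569; 1730 = 3·569 + 23; 569 = 24·23 + 17; 23 = 1·17 + 6; 17 = 2·6 + 5; 6 = 1·5 + 1; 5 = 5·1 + 0), and 1 | 3.
Extended Euclid: 2299·(-2301) + 13225·(400) = 1. Scale by 3: u₀ = -6903.
General solution u = u₀ + 13225t; reducing mod 13225 gives u = 6322 (and v = -1099).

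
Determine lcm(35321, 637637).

12115103

35321 = 11 · 13² · 19; 637637 = 7³ · 11 · 13²
max exponents: 7³ · 11 · 13² · 19 = 12115103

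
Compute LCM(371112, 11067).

gcd first: 371112 = 33·11067 + 5901; 11067 = 1·5901 + 5166; 5901 = 1·5166 + 735; 5166 = 7·735 + 21; 735 = 35·21 + 0 → gcd = 21
lcm = 371112·11067/gcd = 4107096504/21 = 195576024

195576024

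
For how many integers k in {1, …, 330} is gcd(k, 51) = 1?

207

51 = 3·17. Inclusion–exclusion on these primes:
330 − ⌊330/3⌋ − ⌊330/17⌋ + ⌊330/51⌋ = 207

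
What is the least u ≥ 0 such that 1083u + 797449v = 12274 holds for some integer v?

1484

Reduce mod 797449: 1083u ≡ 12274 (mod 797449). With g = gcd(1083, 797449) = 361 dividing 12274, divide through: 3u ≡ 34 (mod 2209).
Since gcd(3, 2209) = 1, u ≡ 34·(3)⁻¹ ≡ 1484 (mod 2209). Smallest non-negative: 1484.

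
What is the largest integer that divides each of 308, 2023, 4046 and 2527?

7

308 = 2² · 7 · 11; 2023 = 7 · 17²; 4046 = 2 · 7 · 17²; 2527 = 7 · 19²
gcd takes min exponent of each prime: 7 = 7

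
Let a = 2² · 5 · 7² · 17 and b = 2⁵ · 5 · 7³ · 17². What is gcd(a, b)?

16660

min exponent per shared prime: 2² · 5 · 7² · 17 = 16660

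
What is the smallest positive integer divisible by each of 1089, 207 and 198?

1089 = 3² · 11²; 207 = 3² · 23; 198 = 2 · 3² · 11
lcm takes max exponent of each prime: 2 · 3² · 11² · 23 = 50094

50094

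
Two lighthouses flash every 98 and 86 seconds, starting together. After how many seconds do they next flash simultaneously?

98 = 2 · 7²; 86 = 2 · 43
max exponents: 2 · 7² · 43 = 4214

4214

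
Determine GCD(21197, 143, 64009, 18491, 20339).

21197 = 11 · 41 · 47; 143 = 11 · 13; 64009 = 11² · 23²; 18491 = 11 · 41²; 20339 = 11 · 43²
gcd takes min exponent of each prime: 11 = 11

11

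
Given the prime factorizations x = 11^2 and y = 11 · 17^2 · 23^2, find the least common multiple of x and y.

max exponent per prime: 11^2 · 17^2 · 23^2 = 18498601

18498601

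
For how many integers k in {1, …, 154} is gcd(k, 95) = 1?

Prime factors of 95: 5, 19. Count integers ≤ 154 divisible by none of them.
By inclusion–exclusion: 154 − ⌊154/5⌋ − ⌊154/19⌋ + ⌊154/95⌋ = 117.

117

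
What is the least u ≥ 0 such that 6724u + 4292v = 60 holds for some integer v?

623

Euclid: 6724 = 1·4292 + 2432; 4292 = 1·2432 + 1860; 2432 = 1·1860 + 572; 1860 = 3·572 + 144; 572 = 3·144 + 140; 144 = 1·140 + 4; 140 = 35·4 + 0 → gcd = 4; 60 = 4·15.
Back-substitution yields 6724·(-30) + 4292·(47) = 4, so one solution is u = -30·15 = -450, v = 47·15 = 705.
Solutions in u differ by 4292/4 = 1073; the one in [0, 1073) is -450 mod 1073 = 623.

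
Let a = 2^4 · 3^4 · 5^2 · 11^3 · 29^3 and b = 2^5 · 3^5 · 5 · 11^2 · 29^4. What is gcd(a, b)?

19122927120

min exponent per shared prime: 2^4 · 3^4 · 5 · 11^2 · 29^3 = 19122927120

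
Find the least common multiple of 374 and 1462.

gcd first: 1462 = 3·374 + 340; 374 = 1·340 + 34; 340 = 10·34 + 0 → gcd = 34
lcm = 374·1462/gcd = 546788/34 = 16082

16082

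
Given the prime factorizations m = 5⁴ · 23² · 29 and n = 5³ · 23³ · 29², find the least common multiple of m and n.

6395279375

max exponent per prime: 5⁴ · 23³ · 29² = 6395279375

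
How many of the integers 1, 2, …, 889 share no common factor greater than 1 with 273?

468

273 = 3·7·13. Inclusion–exclusion on these primes:
889 − ⌊889/3⌋ − ⌊889/7⌋ − ⌊889/13⌋ + ⌊889/21⌋ + ⌊889/39⌋ + ⌊889/91⌋ − ⌊889/273⌋ = 468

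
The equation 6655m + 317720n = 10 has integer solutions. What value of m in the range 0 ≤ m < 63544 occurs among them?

gcd(6655, 317720) = 5 (Euclid: 317720 = 47·6655 + 4935; 6655 = 1·4935 + 1720; 4935 = 2·1720 + 1495; 1720 = 1·1495 + 225; 1495 = 6·225 + 145; 225 = 1·145 + 80; 145 = 1·80 + 65; 80 = 1·65 + 15; 65 = 4·15 + 5; 15 = 3·5 + 0), and 5 | 10.
Extended Euclid: 6655·(-19765) + 317720·(414) = 5. Scale by 2: m₀ = -39530.
General solution m = m₀ + 63544t; reducing mod 63544 gives m = 24014 (and n = -503).

24014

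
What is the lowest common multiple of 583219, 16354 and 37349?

561056678

583219 = 7 · 13² · 17 · 29; 16354 = 2 · 13 · 17 · 37; 37349 = 13³ · 17
lcm takes max exponent of each prime: 2 · 7 · 13³ · 17 · 29 · 37 = 561056678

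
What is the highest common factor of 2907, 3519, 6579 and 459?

gcd(2907, 3519): 3519 = 1·2907 + 612; 2907 = 4·612 + 459; 612 = 1·459 + 153; 459 = 3·153 + 0 → 153
gcd(153, 6579): 6579 = 43·153 + 0 → 153
gcd(153, 459): 459 = 3·153 + 0 → 153

153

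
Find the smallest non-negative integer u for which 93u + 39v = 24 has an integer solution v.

Reduce mod 39: 93u ≡ 24 (mod 39). With g = gcd(93, 39) = 3 dividing 24, divide through: 31u ≡ 8 (mod 13).
Since gcd(31, 13) = 1, u ≡ 8·(31)⁻¹ ≡ 12 (mod 13). Smallest non-negative: 12.

12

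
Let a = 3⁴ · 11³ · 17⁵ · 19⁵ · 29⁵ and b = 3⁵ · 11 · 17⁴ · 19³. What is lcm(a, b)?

23323135221921871106106831

max exponent per prime: 3⁵ · 11³ · 17⁵ · 19⁵ · 29⁵ = 23323135221921871106106831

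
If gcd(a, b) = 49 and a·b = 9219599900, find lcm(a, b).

188155100

For any two positive integers, gcd × lcm equals their product. Hence lcm = 9219599900 / 49 = 188155100.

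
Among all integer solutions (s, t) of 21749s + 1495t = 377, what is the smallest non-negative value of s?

gcd(21749, 1495) = 13 (Euclid: 21749 = 14·1495 + 819; 1495 = 1·819 + 676; 819 = 1·676 + 143; 676 = 4·143 + 104; 143 = 1·104 + 39; 104 = 2·39 + 26; 39 = 1·26 + 13; 26 = 2·13 + 0), and 13 | 377.
Extended Euclid: 21749·(42) + 1495·(-611) = 13. Scale by 29: s₀ = 1218.
General solution s = s₀ + 115k; reducing mod 115 gives s = 68 (and t = -989).

68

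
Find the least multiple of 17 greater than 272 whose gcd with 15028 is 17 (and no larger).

323

15028 = 17·884. Any m with gcd(m, 15028) = 17 is a multiple of 17, say 17s, with s coprime to 884.
Need s > 272/17, so s ≥ 17. First s ≥ 17 with gcd(s, 884) = 1 is s = 19. Thus m = 17·19 = 323.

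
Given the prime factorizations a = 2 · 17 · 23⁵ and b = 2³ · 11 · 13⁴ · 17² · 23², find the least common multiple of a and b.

max exponent per prime: 2³ · 11 · 13⁴ · 17² · 23⁵ = 4675123676101736

4675123676101736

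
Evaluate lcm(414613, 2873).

70069597

414613 = 17 · 29³; 2873 = 13² · 17
max exponents: 13² · 17 · 29³ = 70069597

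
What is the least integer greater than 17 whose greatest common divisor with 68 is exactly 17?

68 = 17·4. Any m with gcd(m, 68) = 17 is a multiple of 17, say 17s, with s coprime to 4.
Need s > 17/17, so s ≥ 2. First s ≥ 2 with gcd(s, 4) = 1 is s = 3. Thus m = 17·3 = 51.

51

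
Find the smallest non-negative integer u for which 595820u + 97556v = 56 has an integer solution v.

4085

Euclid: 595820 = 6·97556 + 10484; 97556 = 9·10484 + 3200; 10484 = 3·3200 + 884; 3200 = 3·884 + 548; 884 = 1·548 + 336; 548 = 1·336 + 212; 336 = 1·212 + 124; 212 = 1·124 + 88; 124 = 1·88 + 36; 88 = 2·36 + 16; 36 = 2·16 + 4; 16 = 4·4 + 0 → gcd = 4; 56 = 4·14.
Back-substitution yields 595820·(5518) + 97556·(-33701) = 4, so one solution is u = 5518·14 = 77252, v = -33701·14 = -471814.
Solutions in u differ by 97556/4 = 24389; the one in [0, 24389) is 77252 mod 24389 = 4085.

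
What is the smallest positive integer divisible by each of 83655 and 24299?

83655 = 3² · 5 · 11 · 13²; 24299 = 11 · 47²
max exponents: 3² · 5 · 11 · 13² · 47² = 184793895

184793895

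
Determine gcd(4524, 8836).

4524 = 2² · 3 · 13 · 29
8836 = 2² · 47²
Common: 2² = 4

4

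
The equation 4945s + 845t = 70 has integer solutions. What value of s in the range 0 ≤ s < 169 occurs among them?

40

Euclid: 4945 = 5·845 + 720; 845 = 1·720 + 125; 720 = 5·125 + 95; 125 = 1·95 + 30; 95 = 3·30 + 5; 30 = 6·5 + 0 → gcd = 5; 70 = 5·14.
Back-substitution yields 4945·(27) + 845·(-158) = 5, so one solution is s = 27·14 = 378, t = -158·14 = -2212.
Solutions in s differ by 845/5 = 169; the one in [0, 169) is 378 mod 169 = 40.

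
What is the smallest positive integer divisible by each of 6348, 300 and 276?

6348 = 2² · 3 · 23²; 300 = 2² · 3 · 5²; 276 = 2² · 3 · 23
lcm takes max exponent of each prime: 2² · 3 · 5² · 23² = 158700

158700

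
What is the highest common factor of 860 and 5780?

20

860 = 2² · 5 · 43
5780 = 2² · 5 · 17²
Common: 2² · 5 = 20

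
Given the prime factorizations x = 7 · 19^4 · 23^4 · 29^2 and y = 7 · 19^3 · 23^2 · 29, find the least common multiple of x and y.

max exponent per prime: 7 · 19^4 · 23^4 · 29^2 = 214693938803407

214693938803407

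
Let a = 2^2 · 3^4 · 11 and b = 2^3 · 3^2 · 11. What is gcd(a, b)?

396

min exponent per shared prime: 2^2 · 3^2 · 11 = 396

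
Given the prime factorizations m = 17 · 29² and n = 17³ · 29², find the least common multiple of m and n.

max exponent per prime: 17³ · 29² = 4131833

4131833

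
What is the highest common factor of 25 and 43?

25 = 5²
43 = 43
Common: 1 = 1

1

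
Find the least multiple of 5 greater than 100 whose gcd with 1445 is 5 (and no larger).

105

1445 = 5·289. Any k with gcd(k, 1445) = 5 is a multiple of 5, say 5s, with s coprime to 289.
Need s > 100/5, so s ≥ 21. First s ≥ 21 with gcd(s, 289) = 1 is s = 21. Thus k = 5·21 = 105.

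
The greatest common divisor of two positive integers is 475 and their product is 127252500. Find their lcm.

gcd·lcm = product, so lcm = 127252500/475 = 267900.

267900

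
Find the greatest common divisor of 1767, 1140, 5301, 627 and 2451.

1767 = 3 · 19 · 31; 1140 = 2² · 3 · 5 · 19; 5301 = 3² · 19 · 31; 627 = 3 · 11 · 19; 2451 = 3 · 19 · 43
gcd takes min exponent of each prime: 3 · 19 = 57

57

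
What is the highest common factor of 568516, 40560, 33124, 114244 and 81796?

568516 = 2² · 13² · 29²; 40560 = 2⁴ · 3 · 5 · 13²; 33124 = 2² · 7² · 13²; 114244 = 2² · 13⁴; 81796 = 2² · 11² · 13²
gcd takes min exponent of each prime: 2² · 13² = 676

676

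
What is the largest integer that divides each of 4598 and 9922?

242

4598 = 2 · 11² · 19
9922 = 2 · 11² · 41
Common: 2 · 11² = 242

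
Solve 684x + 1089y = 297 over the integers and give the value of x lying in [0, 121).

Euclid: 1089 = 1·684 + 405; 684 = 1·405 + 279; 405 = 1·279 + 126; 279 = 2·126 + 27; 126 = 4·27 + 18; 27 = 1·18 + 9; 18 = 2·9 + 0 → gcd = 9; 297 = 9·33.
Back-substitution yields 684·(43) + 1089·(-27) = 9, so one solution is x = 43·33 = 1419, y = -27·33 = -891.
Solutions in x differ by 1089/9 = 121; the one in [0, 121) is 1419 mod 121 = 88.

88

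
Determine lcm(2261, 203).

65569

gcd first: 2261 = 11·203 + 28; 203 = 7·28 + 7; 28 = 4·7 + 0 → gcd = 7
lcm = 2261·203/gcd = 458983/7 = 65569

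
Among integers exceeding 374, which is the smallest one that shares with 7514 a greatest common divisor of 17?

Multiples of 17 above 374: 17·23, 17·24, … . Need the cofactor coprime to 7514/17 = 442.
Checking s = 23, 24, … the first with gcd(s, 442) = 1 is s = 23, giving 391.

391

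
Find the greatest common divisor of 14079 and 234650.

4693

Euclid: 234650 = 16·14079 + 9386; 14079 = 1·9386 + 4693; 9386 = 2·4693 + 0. Last nonzero remainder: 4693.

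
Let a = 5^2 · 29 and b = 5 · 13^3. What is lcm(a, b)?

max exponent per prime: 5^2 · 13^3 · 29 = 1592825

1592825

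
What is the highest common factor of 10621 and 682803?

19

Euclid: 682803 = 64·10621 + 3059; 10621 = 3·3059 + 1444; 3059 = 2·1444 + 171; 1444 = 8·171 + 76; 171 = 2·76 + 19; 76 = 4·19 + 0. Last nonzero remainder: 19.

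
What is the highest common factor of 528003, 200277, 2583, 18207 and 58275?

63

gcd(528003, 200277): 528003 = 2·200277 + 127449; 200277 = 1·127449 + 72828; 127449 = 1·72828 + 54621; 72828 = 1·54621 + 18207; 54621 = 3·18207 + 0 → 18207
gcd(18207, 2583): 18207 = 7·2583 + 126; 2583 = 20·126 + 63; 126 = 2·63 + 0 → 63
gcd(63, 18207): 18207 = 289·63 + 0 → 63
gcd(63, 58275): 58275 = 925·63 + 0 → 63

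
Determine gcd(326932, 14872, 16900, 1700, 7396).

326932 = 2² · 37 · 47²; 14872 = 2³ · 11 · 13²; 16900 = 2² · 5² · 13²; 1700 = 2² · 5² · 17; 7396 = 2² · 43²
gcd takes min exponent of each prime: 2² = 4

4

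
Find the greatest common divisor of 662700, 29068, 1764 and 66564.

4

gcd(662700, 29068): 662700 = 22·29068 + 23204; 29068 = 1·23204 + 5864; 23204 = 3·5864 + 5612; 5864 = 1·5612 + 252; 5612 = 22·252 + 68; 252 = 3·68 + 48; 68 = 1·48 + 20; 48 = 2·20 + 8; 20 = 2·8 + 4; 8 = 2·4 + 0 → 4
gcd(4, 1764): 1764 = 441·4 + 0 → 4
gcd(4, 66564): 66564 = 16641·4 + 0 → 4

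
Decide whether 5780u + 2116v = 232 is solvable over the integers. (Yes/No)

Yes

gcd(5780, 2116): 5780 = 2·2116 + 1548; 2116 = 1·1548 + 568; 1548 = 2·568 + 412; 568 = 1·412 + 156; 412 = 2·156 + 100; 156 = 1·100 + 56; 100 = 1·56 + 44; 56 = 1·44 + 12; 44 = 3·12 + 8; 12 = 1·8 + 4; 8 = 2·4 + 0 → 4
4 divides 232, so a solution exists.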